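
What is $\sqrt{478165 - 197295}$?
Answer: $\sqrt{280870} \approx 529.97$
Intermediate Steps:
$\sqrt{478165 - 197295} = \sqrt{280870}$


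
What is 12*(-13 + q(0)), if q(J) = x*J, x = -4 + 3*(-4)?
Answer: -156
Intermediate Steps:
x = -16 (x = -4 - 12 = -16)
q(J) = -16*J
12*(-13 + q(0)) = 12*(-13 - 16*0) = 12*(-13 + 0) = 12*(-13) = -156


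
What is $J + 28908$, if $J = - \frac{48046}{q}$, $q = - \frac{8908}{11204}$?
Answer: $\frac{198954962}{2227} \approx 89338.0$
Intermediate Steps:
$q = - \frac{2227}{2801}$ ($q = \left(-8908\right) \frac{1}{11204} = - \frac{2227}{2801} \approx -0.79507$)
$J = \frac{134576846}{2227}$ ($J = - \frac{48046}{- \frac{2227}{2801}} = \left(-48046\right) \left(- \frac{2801}{2227}\right) = \frac{134576846}{2227} \approx 60430.0$)
$J + 28908 = \frac{134576846}{2227} + 28908 = \frac{198954962}{2227}$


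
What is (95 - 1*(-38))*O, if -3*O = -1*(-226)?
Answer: -30058/3 ≈ -10019.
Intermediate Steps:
O = -226/3 (O = -(-1)*(-226)/3 = -1/3*226 = -226/3 ≈ -75.333)
(95 - 1*(-38))*O = (95 - 1*(-38))*(-226/3) = (95 + 38)*(-226/3) = 133*(-226/3) = -30058/3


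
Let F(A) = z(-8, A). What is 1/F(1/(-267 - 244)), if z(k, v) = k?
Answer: -⅛ ≈ -0.12500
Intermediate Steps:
F(A) = -8
1/F(1/(-267 - 244)) = 1/(-8) = -⅛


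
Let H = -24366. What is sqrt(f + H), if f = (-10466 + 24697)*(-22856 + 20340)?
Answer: I*sqrt(35829562) ≈ 5985.8*I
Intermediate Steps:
f = -35805196 (f = 14231*(-2516) = -35805196)
sqrt(f + H) = sqrt(-35805196 - 24366) = sqrt(-35829562) = I*sqrt(35829562)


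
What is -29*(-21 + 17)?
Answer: 116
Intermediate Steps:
-29*(-21 + 17) = -29*(-4) = 116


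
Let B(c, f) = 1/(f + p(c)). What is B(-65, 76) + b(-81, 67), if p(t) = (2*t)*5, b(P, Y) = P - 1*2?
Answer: -47643/574 ≈ -83.002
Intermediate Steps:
b(P, Y) = -2 + P (b(P, Y) = P - 2 = -2 + P)
p(t) = 10*t
B(c, f) = 1/(f + 10*c)
B(-65, 76) + b(-81, 67) = 1/(76 + 10*(-65)) + (-2 - 81) = 1/(76 - 650) - 83 = 1/(-574) - 83 = -1/574 - 83 = -47643/574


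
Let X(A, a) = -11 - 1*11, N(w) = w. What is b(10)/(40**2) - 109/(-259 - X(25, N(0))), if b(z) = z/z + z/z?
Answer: 87437/189600 ≈ 0.46117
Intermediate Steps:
X(A, a) = -22 (X(A, a) = -11 - 11 = -22)
b(z) = 2 (b(z) = 1 + 1 = 2)
b(10)/(40**2) - 109/(-259 - X(25, N(0))) = 2/(40**2) - 109/(-259 - 1*(-22)) = 2/1600 - 109/(-259 + 22) = 2*(1/1600) - 109/(-237) = 1/800 - 109*(-1/237) = 1/800 + 109/237 = 87437/189600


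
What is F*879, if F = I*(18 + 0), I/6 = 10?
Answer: 949320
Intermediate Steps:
I = 60 (I = 6*10 = 60)
F = 1080 (F = 60*(18 + 0) = 60*18 = 1080)
F*879 = 1080*879 = 949320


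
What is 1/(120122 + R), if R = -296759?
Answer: -1/176637 ≈ -5.6613e-6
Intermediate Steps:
1/(120122 + R) = 1/(120122 - 296759) = 1/(-176637) = -1/176637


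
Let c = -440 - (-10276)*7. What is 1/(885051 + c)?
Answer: 1/956543 ≈ 1.0454e-6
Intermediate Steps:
c = 71492 (c = -440 - 367*(-196) = -440 + 71932 = 71492)
1/(885051 + c) = 1/(885051 + 71492) = 1/956543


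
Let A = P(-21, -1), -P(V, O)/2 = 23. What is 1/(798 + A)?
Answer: 1/752 ≈ 0.0013298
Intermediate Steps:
P(V, O) = -46 (P(V, O) = -2*23 = -46)
A = -46
1/(798 + A) = 1/(798 - 46) = 1/752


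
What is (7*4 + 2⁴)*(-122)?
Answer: -5368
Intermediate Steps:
(7*4 + 2⁴)*(-122) = (28 + 16)*(-122) = 44*(-122) = -5368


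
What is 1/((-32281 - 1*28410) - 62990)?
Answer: -1/123681 ≈ -8.0853e-6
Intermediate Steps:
1/((-32281 - 1*28410) - 62990) = 1/((-32281 - 28410) - 62990) = 1/(-60691 - 62990) = 1/(-123681) = -1/123681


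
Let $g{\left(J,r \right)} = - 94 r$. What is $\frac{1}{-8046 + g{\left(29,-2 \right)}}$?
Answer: $- \frac{1}{7858} \approx -0.00012726$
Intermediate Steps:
$\frac{1}{-8046 + g{\left(29,-2 \right)}} = \frac{1}{-8046 - -188} = \frac{1}{-8046 + 188} = \frac{1}{-7858} = - \frac{1}{7858}$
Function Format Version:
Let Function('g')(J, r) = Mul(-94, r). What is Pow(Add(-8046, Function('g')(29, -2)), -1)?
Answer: Rational(-1, 7858) ≈ -0.00012726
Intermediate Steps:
Pow(Add(-8046, Function('g')(29, -2)), -1) = Pow(Add(-8046, Mul(-94, -2)), -1) = Pow(Add(-8046, 188), -1) = Pow(-7858, -1) = Rational(-1, 7858)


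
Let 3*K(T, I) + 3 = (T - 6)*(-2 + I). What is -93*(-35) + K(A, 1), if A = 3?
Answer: 3255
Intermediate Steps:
K(T, I) = -1 + (-6 + T)*(-2 + I)/3 (K(T, I) = -1 + ((T - 6)*(-2 + I))/3 = -1 + ((-6 + T)*(-2 + I))/3 = -1 + (-6 + T)*(-2 + I)/3)
-93*(-35) + K(A, 1) = -93*(-35) + (3 - 2*1 - 2/3*3 + (1/3)*1*3) = 3255 + (3 - 2 - 2 + 1) = 3255 + 0 = 3255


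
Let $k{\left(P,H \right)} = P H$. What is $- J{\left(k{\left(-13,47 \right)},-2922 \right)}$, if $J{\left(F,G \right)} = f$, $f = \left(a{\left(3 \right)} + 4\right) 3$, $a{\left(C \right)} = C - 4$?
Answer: $-9$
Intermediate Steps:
$k{\left(P,H \right)} = H P$
$a{\left(C \right)} = -4 + C$
$f = 9$ ($f = \left(\left(-4 + 3\right) + 4\right) 3 = \left(-1 + 4\right) 3 = 3 \cdot 3 = 9$)
$J{\left(F,G \right)} = 9$
$- J{\left(k{\left(-13,47 \right)},-2922 \right)} = \left(-1\right) 9 = -9$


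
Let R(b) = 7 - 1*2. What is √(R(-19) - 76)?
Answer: I*√71 ≈ 8.4261*I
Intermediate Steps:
R(b) = 5 (R(b) = 7 - 2 = 5)
√(R(-19) - 76) = √(5 - 76) = √(-71) = I*√71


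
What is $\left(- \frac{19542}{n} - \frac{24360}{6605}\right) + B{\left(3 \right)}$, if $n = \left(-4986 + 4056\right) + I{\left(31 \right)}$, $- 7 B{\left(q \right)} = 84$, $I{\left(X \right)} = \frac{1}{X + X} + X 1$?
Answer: $\frac{148478432}{24542859} \approx 6.0498$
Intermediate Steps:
$I{\left(X \right)} = X + \frac{1}{2 X}$ ($I{\left(X \right)} = \frac{1}{2 X} + X = X + \frac{1}{2 X}$)
$B{\left(q \right)} = -12$ ($B{\left(q \right)} = \left(- \frac{1}{7}\right) 84 = -12$)
$n = - \frac{55737}{62}$ ($n = \left(-4986 + 4056\right) + \left(31 + \frac{1}{2 \cdot 31}\right) = -930 + \left(31 + \frac{1}{2} \cdot \frac{1}{31}\right) = -930 + \left(31 + \frac{1}{62}\right) = -930 + \frac{1923}{62} = - \frac{55737}{62} \approx -898.98$)
$\left(- \frac{19542}{n} - \frac{24360}{6605}\right) + B{\left(3 \right)} = \left(- \frac{19542}{- \frac{55737}{62}} - \frac{24360}{6605}\right) - 12 = \left(\left(-19542\right) \left(- \frac{62}{55737}\right) - \frac{4872}{1321}\right) - 12 = \left(\frac{403868}{18579} - \frac{4872}{1321}\right) - 12 = \frac{442992740}{24542859} - 12 = \frac{148478432}{24542859}$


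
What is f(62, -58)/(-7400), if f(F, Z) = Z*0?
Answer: 0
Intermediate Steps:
f(F, Z) = 0
f(62, -58)/(-7400) = 0/(-7400) = 0*(-1/7400) = 0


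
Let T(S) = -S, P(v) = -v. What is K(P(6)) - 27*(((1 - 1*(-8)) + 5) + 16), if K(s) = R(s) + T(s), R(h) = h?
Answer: -810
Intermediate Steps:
K(s) = 0 (K(s) = s - s = 0)
K(P(6)) - 27*(((1 - 1*(-8)) + 5) + 16) = 0 - 27*(((1 - 1*(-8)) + 5) + 16) = 0 - 27*(((1 + 8) + 5) + 16) = 0 - 27*((9 + 5) + 16) = 0 - 27*(14 + 16) = 0 - 27*30 = 0 - 810 = -810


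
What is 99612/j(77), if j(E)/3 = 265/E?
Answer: 2556708/265 ≈ 9648.0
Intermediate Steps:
j(E) = 795/E (j(E) = 3*(265/E) = 795/E)
99612/j(77) = 99612/((795/77)) = 99612/((795*(1/77))) = 99612/(795/77) = 99612*(77/795) = 2556708/265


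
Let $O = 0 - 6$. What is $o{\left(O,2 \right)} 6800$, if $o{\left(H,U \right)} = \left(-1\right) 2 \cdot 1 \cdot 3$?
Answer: $-40800$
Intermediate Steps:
$O = -6$ ($O = 0 - 6 = -6$)
$o{\left(H,U \right)} = -6$ ($o{\left(H,U \right)} = \left(-2\right) 1 \cdot 3 = \left(-2\right) 3 = -6$)
$o{\left(O,2 \right)} 6800 = \left(-6\right) 6800 = -40800$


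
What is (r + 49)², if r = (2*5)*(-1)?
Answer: 1521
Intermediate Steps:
r = -10 (r = 10*(-1) = -10)
(r + 49)² = (-10 + 49)² = 39² = 1521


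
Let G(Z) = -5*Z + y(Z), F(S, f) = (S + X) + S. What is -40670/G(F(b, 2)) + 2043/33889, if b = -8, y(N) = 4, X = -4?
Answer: -689026579/1762228 ≈ -391.00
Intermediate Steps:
F(S, f) = -4 + 2*S (F(S, f) = (S - 4) + S = (-4 + S) + S = -4 + 2*S)
G(Z) = 4 - 5*Z (G(Z) = -5*Z + 4 = 4 - 5*Z)
-40670/G(F(b, 2)) + 2043/33889 = -40670/(4 - 5*(-4 + 2*(-8))) + 2043/33889 = -40670/(4 - 5*(-4 - 16)) + 2043*(1/33889) = -40670/(4 - 5*(-20)) + 2043/33889 = -40670/(4 + 100) + 2043/33889 = -40670/104 + 2043/33889 = -40670*1/104 + 2043/33889 = -20335/52 + 2043/33889 = -689026579/1762228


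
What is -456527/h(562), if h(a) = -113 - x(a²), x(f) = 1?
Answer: 456527/114 ≈ 4004.6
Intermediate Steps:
h(a) = -114 (h(a) = -113 - 1*1 = -113 - 1 = -114)
-456527/h(562) = -456527/(-114) = -456527*(-1/114) = 456527/114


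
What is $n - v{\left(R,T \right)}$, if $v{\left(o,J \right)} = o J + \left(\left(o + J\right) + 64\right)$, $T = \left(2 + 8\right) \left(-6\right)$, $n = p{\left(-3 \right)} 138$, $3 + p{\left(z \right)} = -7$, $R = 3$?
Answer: $-1207$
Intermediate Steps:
$p{\left(z \right)} = -10$ ($p{\left(z \right)} = -3 - 7 = -10$)
$n = -1380$ ($n = \left(-10\right) 138 = -1380$)
$T = -60$ ($T = 10 \left(-6\right) = -60$)
$v{\left(o,J \right)} = 64 + J + o + J o$ ($v{\left(o,J \right)} = J o + \left(\left(J + o\right) + 64\right) = J o + \left(64 + J + o\right) = 64 + J + o + J o$)
$n - v{\left(R,T \right)} = -1380 - \left(64 - 60 + 3 - 180\right) = -1380 - -173 = -1380 + 173 = -1207$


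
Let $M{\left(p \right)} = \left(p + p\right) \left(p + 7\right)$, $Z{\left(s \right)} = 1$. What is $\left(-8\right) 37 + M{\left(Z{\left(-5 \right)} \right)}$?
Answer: $-280$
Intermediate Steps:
$M{\left(p \right)} = 2 p \left(7 + p\right)$
$\left(-8\right) 37 + M{\left(Z{\left(-5 \right)} \right)} = \left(-8\right) 37 + 2 \cdot 1 \left(7 + 1\right) = -296 + 2 \cdot 1 \cdot 8 = -296 + 16 = -280$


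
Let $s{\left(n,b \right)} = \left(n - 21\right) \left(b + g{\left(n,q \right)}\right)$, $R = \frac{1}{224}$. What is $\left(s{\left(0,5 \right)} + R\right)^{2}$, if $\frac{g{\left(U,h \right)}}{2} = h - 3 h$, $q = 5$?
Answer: $\frac{4978854721}{50176} \approx 99228.0$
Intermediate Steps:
$R = \frac{1}{224} \approx 0.0044643$
$g{\left(U,h \right)} = - 4 h$ ($g{\left(U,h \right)} = 2 \left(h - 3 h\right) = 2 \left(- 2 h\right) = - 4 h$)
$s{\left(n,b \right)} = \left(-21 + n\right) \left(-20 + b\right)$ ($s{\left(n,b \right)} = \left(n - 21\right) \left(b - 20\right) = \left(-21 + n\right) \left(b - 20\right) = \left(-21 + n\right) \left(-20 + b\right)$)
$\left(s{\left(0,5 \right)} + R\right)^{2} = \left(\left(420 - 105 - 0 + 5 \cdot 0\right) + \frac{1}{224}\right)^{2} = \left(\left(420 - 105 + 0 + 0\right) + \frac{1}{224}\right)^{2} = \left(315 + \frac{1}{224}\right)^{2} = \left(\frac{70561}{224}\right)^{2} = \frac{4978854721}{50176}$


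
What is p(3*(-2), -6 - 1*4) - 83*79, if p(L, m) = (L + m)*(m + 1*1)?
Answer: -6413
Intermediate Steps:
p(L, m) = (1 + m)*(L + m) (p(L, m) = (L + m)*(m + 1) = (L + m)*(1 + m) = (1 + m)*(L + m))
p(3*(-2), -6 - 1*4) - 83*79 = (3*(-2) + (-6 - 1*4) + (-6 - 1*4)² + (3*(-2))*(-6 - 1*4)) - 83*79 = (-6 + (-6 - 4) + (-6 - 4)² - 6*(-6 - 4)) - 6557 = (-6 - 10 + (-10)² - 6*(-10)) - 6557 = (-6 - 10 + 100 + 60) - 6557 = 144 - 6557 = -6413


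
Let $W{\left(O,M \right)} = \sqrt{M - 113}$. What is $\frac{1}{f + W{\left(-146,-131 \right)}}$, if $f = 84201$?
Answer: $\frac{84201}{7089808645} - \frac{2 i \sqrt{61}}{7089808645} \approx 1.1876 \cdot 10^{-5} - 2.2032 \cdot 10^{-9} i$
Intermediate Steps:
$W{\left(O,M \right)} = \sqrt{-113 + M}$
$\frac{1}{f + W{\left(-146,-131 \right)}} = \frac{1}{84201 + \sqrt{-113 - 131}} = \frac{1}{84201 + \sqrt{-244}} = \frac{1}{84201 + 2 i \sqrt{61}}$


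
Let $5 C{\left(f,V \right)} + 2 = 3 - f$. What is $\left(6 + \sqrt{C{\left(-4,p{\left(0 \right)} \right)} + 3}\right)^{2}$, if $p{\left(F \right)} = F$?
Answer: $64$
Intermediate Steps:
$C{\left(f,V \right)} = \frac{1}{5} - \frac{f}{5}$ ($C{\left(f,V \right)} = - \frac{2}{5} + \frac{3 - f}{5} = - \frac{2}{5} - \left(- \frac{3}{5} + \frac{f}{5}\right) = \frac{1}{5} - \frac{f}{5}$)
$\left(6 + \sqrt{C{\left(-4,p{\left(0 \right)} \right)} + 3}\right)^{2} = \left(6 + \sqrt{\left(\frac{1}{5} - - \frac{4}{5}\right) + 3}\right)^{2} = \left(6 + \sqrt{\left(\frac{1}{5} + \frac{4}{5}\right) + 3}\right)^{2} = \left(6 + \sqrt{1 + 3}\right)^{2} = \left(6 + \sqrt{4}\right)^{2} = \left(6 + 2\right)^{2} = 8^{2} = 64$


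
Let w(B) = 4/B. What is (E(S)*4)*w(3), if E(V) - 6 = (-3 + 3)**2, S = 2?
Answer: 32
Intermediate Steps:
E(V) = 6 (E(V) = 6 + (-3 + 3)**2 = 6 + 0**2 = 6 + 0 = 6)
(E(S)*4)*w(3) = (6*4)*(4/3) = 24*(4*(1/3)) = 24*(4/3) = 32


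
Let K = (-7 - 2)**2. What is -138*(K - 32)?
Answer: -6762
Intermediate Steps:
K = 81 (K = (-9)**2 = 81)
-138*(K - 32) = -138*(81 - 32) = -138*49 = -6762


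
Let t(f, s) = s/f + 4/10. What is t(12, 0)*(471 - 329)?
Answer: 284/5 ≈ 56.800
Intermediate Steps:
t(f, s) = ⅖ + s/f (t(f, s) = s/f + 4*(⅒) = s/f + ⅖ = ⅖ + s/f)
t(12, 0)*(471 - 329) = (⅖ + 0/12)*(471 - 329) = (⅖ + 0*(1/12))*142 = (⅖ + 0)*142 = (⅖)*142 = 284/5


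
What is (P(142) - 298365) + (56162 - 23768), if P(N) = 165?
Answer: -265806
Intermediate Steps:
(P(142) - 298365) + (56162 - 23768) = (165 - 298365) + (56162 - 23768) = -298200 + 32394 = -265806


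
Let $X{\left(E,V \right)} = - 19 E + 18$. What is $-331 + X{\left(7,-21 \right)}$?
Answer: $-446$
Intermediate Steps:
$X{\left(E,V \right)} = 18 - 19 E$
$-331 + X{\left(7,-21 \right)} = -331 + \left(18 - 133\right) = -331 - 115 = -446$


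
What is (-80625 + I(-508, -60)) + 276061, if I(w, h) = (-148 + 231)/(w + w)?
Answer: 198562893/1016 ≈ 1.9544e+5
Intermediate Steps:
I(w, h) = 83/(2*w) (I(w, h) = 83/((2*w)) = 83*(1/(2*w)) = 83/(2*w))
(-80625 + I(-508, -60)) + 276061 = (-80625 + (83/2)/(-508)) + 276061 = (-80625 + (83/2)*(-1/508)) + 276061 = (-80625 - 83/1016) + 276061 = -81915083/1016 + 276061 = 198562893/1016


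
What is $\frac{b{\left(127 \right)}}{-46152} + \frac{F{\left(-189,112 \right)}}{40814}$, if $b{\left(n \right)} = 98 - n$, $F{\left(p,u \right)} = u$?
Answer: $\frac{3176315}{941823864} \approx 0.0033725$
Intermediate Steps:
$\frac{b{\left(127 \right)}}{-46152} + \frac{F{\left(-189,112 \right)}}{40814} = \frac{98 - 127}{-46152} + \frac{112}{40814} = \left(98 - 127\right) \left(- \frac{1}{46152}\right) + 112 \cdot \frac{1}{40814} = \left(-29\right) \left(- \frac{1}{46152}\right) + \frac{56}{20407} = \frac{29}{46152} + \frac{56}{20407} = \frac{3176315}{941823864}$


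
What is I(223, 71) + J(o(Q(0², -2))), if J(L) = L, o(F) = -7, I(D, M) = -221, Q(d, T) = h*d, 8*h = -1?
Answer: -228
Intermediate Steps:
h = -⅛ (h = (⅛)*(-1) = -⅛ ≈ -0.12500)
Q(d, T) = -d/8
I(223, 71) + J(o(Q(0², -2))) = -221 - 7 = -228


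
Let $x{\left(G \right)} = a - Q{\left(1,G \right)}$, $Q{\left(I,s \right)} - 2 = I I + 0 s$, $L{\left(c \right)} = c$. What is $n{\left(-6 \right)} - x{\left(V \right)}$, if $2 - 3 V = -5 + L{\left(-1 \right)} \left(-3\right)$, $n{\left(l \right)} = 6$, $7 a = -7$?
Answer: $10$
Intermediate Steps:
$a = -1$ ($a = \frac{1}{7} \left(-7\right) = -1$)
$Q{\left(I,s \right)} = 2 + I^{2}$ ($Q{\left(I,s \right)} = 2 + \left(I I + 0 s\right) = 2 + \left(I^{2} + 0\right) = 2 + I^{2}$)
$V = \frac{4}{3}$ ($V = \frac{2}{3} - \frac{-5 - -3}{3} = \frac{2}{3} - \frac{-5 + 3}{3} = \frac{2}{3} - - \frac{2}{3} = \frac{2}{3} + \frac{2}{3} = \frac{4}{3} \approx 1.3333$)
$x{\left(G \right)} = -4$ ($x{\left(G \right)} = -1 - \left(2 + 1^{2}\right) = -1 - \left(2 + 1\right) = -1 - 3 = -4$)
$n{\left(-6 \right)} - x{\left(V \right)} = 6 - -4 = 6 + 4 = 10$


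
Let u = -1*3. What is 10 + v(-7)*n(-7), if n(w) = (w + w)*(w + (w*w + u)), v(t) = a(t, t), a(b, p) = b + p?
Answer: 7654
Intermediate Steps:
u = -3
v(t) = 2*t (v(t) = t + t = 2*t)
n(w) = 2*w*(-3 + w + w²) (n(w) = (w + w)*(w + (w*w - 3)) = (2*w)*(w + (w² - 3)) = (2*w)*(w + (-3 + w²)) = (2*w)*(-3 + w + w²) = 2*w*(-3 + w + w²))
10 + v(-7)*n(-7) = 10 + (2*(-7))*(2*(-7)*(-3 - 7 + (-7)²)) = 10 - 28*(-7)*(-3 - 7 + 49) = 10 - 28*(-7)*39 = 10 - 14*(-546) = 10 + 7644 = 7654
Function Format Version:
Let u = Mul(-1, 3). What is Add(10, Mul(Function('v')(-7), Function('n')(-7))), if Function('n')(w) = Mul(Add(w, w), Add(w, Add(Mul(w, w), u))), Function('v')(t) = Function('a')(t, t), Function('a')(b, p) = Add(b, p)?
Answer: 7654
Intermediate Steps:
u = -3
Function('v')(t) = Mul(2, t) (Function('v')(t) = Add(t, t) = Mul(2, t))
Function('n')(w) = Mul(2, w, Add(-3, w, Pow(w, 2))) (Function('n')(w) = Mul(Add(w, w), Add(w, Add(Mul(w, w), -3))) = Mul(Mul(2, w), Add(w, Add(Pow(w, 2), -3))) = Mul(Mul(2, w), Add(w, Add(-3, Pow(w, 2)))) = Mul(Mul(2, w), Add(-3, w, Pow(w, 2))) = Mul(2, w, Add(-3, w, Pow(w, 2))))
Add(10, Mul(Function('v')(-7), Function('n')(-7))) = Add(10, Mul(Mul(2, -7), Mul(2, -7, Add(-3, -7, Pow(-7, 2))))) = Add(10, Mul(-14, Mul(2, -7, Add(-3, -7, 49)))) = Add(10, Mul(-14, Mul(2, -7, 39))) = Add(10, Mul(-14, -546)) = Add(10, 7644) = 7654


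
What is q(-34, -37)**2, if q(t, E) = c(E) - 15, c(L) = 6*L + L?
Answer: 75076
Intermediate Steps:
c(L) = 7*L
q(t, E) = -15 + 7*E (q(t, E) = 7*E - 15 = -15 + 7*E)
q(-34, -37)**2 = (-15 + 7*(-37))**2 = (-15 - 259)**2 = (-274)**2 = 75076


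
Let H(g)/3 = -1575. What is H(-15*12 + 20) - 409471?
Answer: -414196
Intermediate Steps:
H(g) = -4725 (H(g) = 3*(-1575) = -4725)
H(-15*12 + 20) - 409471 = -4725 - 409471 = -414196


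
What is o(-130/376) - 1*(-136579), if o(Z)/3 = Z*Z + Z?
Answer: 4827224191/35344 ≈ 1.3658e+5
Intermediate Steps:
o(Z) = 3*Z + 3*Z² (o(Z) = 3*(Z*Z + Z) = 3*(Z² + Z) = 3*(Z + Z²) = 3*Z + 3*Z²)
o(-130/376) - 1*(-136579) = 3*(-130/376)*(1 - 130/376) - 1*(-136579) = 3*(-130*1/376)*(1 - 130*1/376) + 136579 = 3*(-65/188)*(1 - 65/188) + 136579 = 3*(-65/188)*(123/188) + 136579 = -23985/35344 + 136579 = 4827224191/35344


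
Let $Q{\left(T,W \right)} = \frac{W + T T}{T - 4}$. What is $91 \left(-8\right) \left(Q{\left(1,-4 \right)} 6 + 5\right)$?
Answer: $-8008$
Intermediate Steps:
$Q{\left(T,W \right)} = \frac{W + T^{2}}{-4 + T}$
$91 \left(-8\right) \left(Q{\left(1,-4 \right)} 6 + 5\right) = 91 \left(-8\right) \left(\frac{-4 + 1^{2}}{-4 + 1} \cdot 6 + 5\right) = - 728 \left(\frac{-4 + 1}{-3} \cdot 6 + 5\right) = - 728 \left(\left(- \frac{1}{3}\right) \left(-3\right) 6 + 5\right) = - 728 \left(1 \cdot 6 + 5\right) = - 728 \left(6 + 5\right) = \left(-728\right) 11 = -8008$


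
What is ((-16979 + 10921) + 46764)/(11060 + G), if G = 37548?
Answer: 20353/24304 ≈ 0.83743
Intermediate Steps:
((-16979 + 10921) + 46764)/(11060 + G) = ((-16979 + 10921) + 46764)/(11060 + 37548) = (-6058 + 46764)/48608 = 40706*(1/48608) = 20353/24304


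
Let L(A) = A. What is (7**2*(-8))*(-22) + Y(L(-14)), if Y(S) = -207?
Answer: 8417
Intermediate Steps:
(7**2*(-8))*(-22) + Y(L(-14)) = (7**2*(-8))*(-22) - 207 = (49*(-8))*(-22) - 207 = -392*(-22) - 207 = 8624 - 207 = 8417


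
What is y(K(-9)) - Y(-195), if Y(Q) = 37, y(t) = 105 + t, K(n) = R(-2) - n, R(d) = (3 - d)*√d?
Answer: 77 + 5*I*√2 ≈ 77.0 + 7.0711*I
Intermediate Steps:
R(d) = √d*(3 - d)
K(n) = -n + 5*I*√2 (K(n) = √(-2)*(3 - 1*(-2)) - n = (I*√2)*(3 + 2) - n = (I*√2)*5 - n = 5*I*√2 - n = -n + 5*I*√2)
y(K(-9)) - Y(-195) = (105 + (-1*(-9) + 5*I*√2)) - 1*37 = (105 + (9 + 5*I*√2)) - 37 = (114 + 5*I*√2) - 37 = 77 + 5*I*√2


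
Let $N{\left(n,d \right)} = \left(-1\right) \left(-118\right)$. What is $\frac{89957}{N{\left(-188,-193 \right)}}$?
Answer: $\frac{89957}{118} \approx 762.35$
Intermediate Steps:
$N{\left(n,d \right)} = 118$
$\frac{89957}{N{\left(-188,-193 \right)}} = \frac{89957}{118}$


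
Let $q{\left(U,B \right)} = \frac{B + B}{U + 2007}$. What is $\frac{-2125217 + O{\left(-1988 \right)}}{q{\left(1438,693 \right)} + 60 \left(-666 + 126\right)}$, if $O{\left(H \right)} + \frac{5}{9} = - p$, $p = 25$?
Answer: $\frac{65893145435}{1004549526} \approx 65.595$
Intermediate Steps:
$q{\left(U,B \right)} = \frac{2 B}{2007 + U}$
$O{\left(H \right)} = - \frac{230}{9}$ ($O{\left(H \right)} = - \frac{5}{9} - 25 = - \frac{230}{9}$)
$\frac{-2125217 + O{\left(-1988 \right)}}{q{\left(1438,693 \right)} + 60 \left(-666 + 126\right)} = \frac{-2125217 - \frac{230}{9}}{2 \cdot 693 \frac{1}{2007 + 1438} + 60 \left(-666 + 126\right)} = - \frac{19127183}{9 \left(2 \cdot 693 \cdot \frac{1}{3445} + 60 \left(-540\right)\right)} = - \frac{19127183}{9 \left(2 \cdot 693 \cdot \frac{1}{3445} - 32400\right)} = - \frac{19127183}{9 \left(\frac{1386}{3445} - 32400\right)} = - \frac{19127183}{9 \left(- \frac{111616614}{3445}\right)} = \left(- \frac{19127183}{9}\right) \left(- \frac{3445}{111616614}\right) = \frac{65893145435}{1004549526}$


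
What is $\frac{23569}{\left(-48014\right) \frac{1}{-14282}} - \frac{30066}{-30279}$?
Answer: $\frac{1698955367451}{242302651} \approx 7011.7$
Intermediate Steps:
$\frac{23569}{\left(-48014\right) \frac{1}{-14282}} - \frac{30066}{-30279} = \frac{23569}{\left(-48014\right) \left(- \frac{1}{14282}\right)} - - \frac{10022}{10093} = \frac{23569}{\frac{24007}{7141}} + \frac{10022}{10093} = 23569 \cdot \frac{7141}{24007} + \frac{10022}{10093} = \frac{168306229}{24007} + \frac{10022}{10093} = \frac{1698955367451}{242302651}$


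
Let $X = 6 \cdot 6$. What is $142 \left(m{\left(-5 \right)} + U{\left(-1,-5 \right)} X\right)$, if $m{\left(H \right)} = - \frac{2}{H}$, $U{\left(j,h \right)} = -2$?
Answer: $- \frac{50836}{5} \approx -10167.0$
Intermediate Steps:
$X = 36$
$142 \left(m{\left(-5 \right)} + U{\left(-1,-5 \right)} X\right) = 142 \left(- \frac{2}{-5} - 72\right) = 142 \left(\left(-2\right) \left(- \frac{1}{5}\right) - 72\right) = 142 \left(\frac{2}{5} - 72\right) = 142 \left(- \frac{358}{5}\right) = - \frac{50836}{5}$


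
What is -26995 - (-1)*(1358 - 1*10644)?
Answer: -36281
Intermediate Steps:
-26995 - (-1)*(1358 - 1*10644) = -26995 - (-1)*(1358 - 10644) = -26995 - (-1)*(-9286) = -26995 - 1*9286 = -26995 - 9286 = -36281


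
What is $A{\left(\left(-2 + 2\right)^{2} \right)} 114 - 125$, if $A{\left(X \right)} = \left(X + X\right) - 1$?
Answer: $-239$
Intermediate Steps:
$A{\left(X \right)} = -1 + 2 X$ ($A{\left(X \right)} = 2 X - 1 = -1 + 2 X$)
$A{\left(\left(-2 + 2\right)^{2} \right)} 114 - 125 = \left(-1 + 2 \left(-2 + 2\right)^{2}\right) 114 - 125 = \left(-1 + 2 \cdot 0^{2}\right) 114 - 125 = \left(-1 + 2 \cdot 0\right) 114 - 125 = \left(-1 + 0\right) 114 - 125 = \left(-1\right) 114 - 125 = -114 - 125 = -239$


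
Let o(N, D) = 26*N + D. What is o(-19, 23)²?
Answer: 221841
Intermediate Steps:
o(N, D) = D + 26*N
o(-19, 23)² = (23 + 26*(-19))² = (23 - 494)² = (-471)² = 221841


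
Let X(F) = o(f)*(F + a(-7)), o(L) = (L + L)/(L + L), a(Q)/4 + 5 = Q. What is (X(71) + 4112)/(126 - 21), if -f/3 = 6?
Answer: 827/21 ≈ 39.381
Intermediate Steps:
f = -18 (f = -3*6 = -18)
a(Q) = -20 + 4*Q
o(L) = 1 (o(L) = (2*L)/((2*L)) = (2*L)*(1/(2*L)) = 1)
X(F) = -48 + F (X(F) = 1*(F + (-20 + 4*(-7))) = 1*(F + (-20 - 28)) = 1*(F - 48) = 1*(-48 + F) = -48 + F)
(X(71) + 4112)/(126 - 21) = ((-48 + 71) + 4112)/(126 - 21) = (23 + 4112)/105 = 4135*(1/105) = 827/21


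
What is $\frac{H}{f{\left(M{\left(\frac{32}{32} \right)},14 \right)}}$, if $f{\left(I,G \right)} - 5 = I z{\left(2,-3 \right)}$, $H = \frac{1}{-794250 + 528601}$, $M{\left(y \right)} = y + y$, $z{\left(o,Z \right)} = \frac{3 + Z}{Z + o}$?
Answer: $- \frac{1}{1328245} \approx -7.5287 \cdot 10^{-7}$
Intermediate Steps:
$z{\left(o,Z \right)} = \frac{3 + Z}{Z + o}$
$M{\left(y \right)} = 2 y$
$H = - \frac{1}{265649}$ ($H = \frac{1}{-265649} = - \frac{1}{265649} \approx -3.7644 \cdot 10^{-6}$)
$f{\left(I,G \right)} = 5$ ($f{\left(I,G \right)} = 5 + I \frac{3 - 3}{-3 + 2} = 5 + I \frac{1}{-1} \cdot 0 = 5 + I \left(\left(-1\right) 0\right) = 5 + I 0 = 5 + 0 = 5$)
$\frac{H}{f{\left(M{\left(\frac{32}{32} \right)},14 \right)}} = - \frac{1}{265649 \cdot 5} = \left(- \frac{1}{265649}\right) \frac{1}{5} = - \frac{1}{1328245}$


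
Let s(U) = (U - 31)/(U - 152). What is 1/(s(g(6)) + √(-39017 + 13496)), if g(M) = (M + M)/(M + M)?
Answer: 1510/193968407 - 22801*I*√25521/581905221 ≈ 7.7848e-6 - 0.0062597*I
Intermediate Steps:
g(M) = 1 (g(M) = (2*M)/((2*M)) = (2*M)*(1/(2*M)) = 1)
s(U) = (-31 + U)/(-152 + U)
1/(s(g(6)) + √(-39017 + 13496)) = 1/((-31 + 1)/(-152 + 1) + √(-39017 + 13496)) = 1/(-30/(-151) + √(-25521)) = 1/(-1/151*(-30) + I*√25521) = 1/(30/151 + I*√25521)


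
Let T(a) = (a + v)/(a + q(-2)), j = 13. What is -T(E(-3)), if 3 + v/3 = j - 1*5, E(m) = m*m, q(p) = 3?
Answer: -2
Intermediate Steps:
E(m) = m²
v = 15 (v = -9 + 3*(13 - 1*5) = -9 + 3*(13 - 5) = -9 + 3*8 = -9 + 24 = 15)
T(a) = (15 + a)/(3 + a) (T(a) = (a + 15)/(a + 3) = (15 + a)/(3 + a))
-T(E(-3)) = -(15 + (-3)²)/(3 + (-3)²) = -(15 + 9)/(3 + 9) = -24/12 = -1*2 = -2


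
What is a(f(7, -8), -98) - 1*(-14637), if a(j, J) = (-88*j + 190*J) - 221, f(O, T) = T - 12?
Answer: -2444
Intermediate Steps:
f(O, T) = -12 + T
a(j, J) = -221 - 88*j + 190*J
a(f(7, -8), -98) - 1*(-14637) = (-221 - 88*(-12 - 8) + 190*(-98)) - 1*(-14637) = (-221 - 88*(-20) - 18620) + 14637 = (-221 + 1760 - 18620) + 14637 = -17081 + 14637 = -2444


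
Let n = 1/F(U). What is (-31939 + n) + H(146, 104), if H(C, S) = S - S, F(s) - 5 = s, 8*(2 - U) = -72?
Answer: -511023/16 ≈ -31939.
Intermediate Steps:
U = 11 (U = 2 - ⅛*(-72) = 2 + 9 = 11)
F(s) = 5 + s
H(C, S) = 0
n = 1/16 (n = 1/(5 + 11) = 1/16 ≈ 0.062500)
(-31939 + n) + H(146, 104) = (-31939 + 1/16) + 0 = -511023/16 + 0 = -511023/16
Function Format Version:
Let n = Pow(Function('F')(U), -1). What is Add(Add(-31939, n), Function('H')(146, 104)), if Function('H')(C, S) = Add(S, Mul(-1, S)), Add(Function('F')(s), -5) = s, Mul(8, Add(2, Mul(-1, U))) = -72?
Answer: Rational(-511023, 16) ≈ -31939.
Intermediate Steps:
U = 11 (U = Add(2, Mul(Rational(-1, 8), -72)) = Add(2, 9) = 11)
Function('F')(s) = Add(5, s)
Function('H')(C, S) = 0
n = Rational(1, 16) (n = Pow(Add(5, 11), -1) = Pow(16, -1) = Rational(1, 16) ≈ 0.062500)
Add(Add(-31939, n), Function('H')(146, 104)) = Add(Add(-31939, Rational(1, 16)), 0) = Add(Rational(-511023, 16), 0) = Rational(-511023, 16)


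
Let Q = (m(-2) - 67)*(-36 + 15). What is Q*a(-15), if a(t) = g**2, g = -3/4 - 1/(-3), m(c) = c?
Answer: 4025/16 ≈ 251.56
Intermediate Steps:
g = -5/12 (g = -3*1/4 - 1*(-1/3) = -3/4 + 1/3 = -5/12 ≈ -0.41667)
Q = 1449 (Q = (-2 - 67)*(-36 + 15) = -69*(-21) = 1449)
a(t) = 25/144 (a(t) = (-5/12)**2 = 25/144)
Q*a(-15) = 1449*(25/144) = 4025/16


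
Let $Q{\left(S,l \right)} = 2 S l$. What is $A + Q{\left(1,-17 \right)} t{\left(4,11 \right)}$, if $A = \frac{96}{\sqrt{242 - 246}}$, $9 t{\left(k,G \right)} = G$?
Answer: $- \frac{374}{9} - 48 i \approx -41.556 - 48.0 i$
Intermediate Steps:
$t{\left(k,G \right)} = \frac{G}{9}$
$Q{\left(S,l \right)} = 2 S l$
$A = - 48 i$ ($A = \frac{96}{\sqrt{-4}} = \frac{96}{2 i} = 96 \left(- \frac{i}{2}\right) = - 48 i \approx - 48.0 i$)
$A + Q{\left(1,-17 \right)} t{\left(4,11 \right)} = - 48 i + 2 \cdot 1 \left(-17\right) \frac{1}{9} \cdot 11 = - 48 i - \frac{374}{9} = - \frac{374}{9} - 48 i$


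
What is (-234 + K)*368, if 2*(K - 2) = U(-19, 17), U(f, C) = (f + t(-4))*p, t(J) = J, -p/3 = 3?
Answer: -47288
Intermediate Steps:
p = -9 (p = -3*3 = -9)
U(f, C) = 36 - 9*f (U(f, C) = (f - 4)*(-9) = (-4 + f)*(-9) = 36 - 9*f)
K = 211/2 (K = 2 + (36 - 9*(-19))/2 = 2 + (36 + 171)/2 = 2 + (½)*207 = 2 + 207/2 = 211/2 ≈ 105.50)
(-234 + K)*368 = (-234 + 211/2)*368 = -257/2*368 = -47288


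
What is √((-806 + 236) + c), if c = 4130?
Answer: 2*√890 ≈ 59.666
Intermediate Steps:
√((-806 + 236) + c) = √((-806 + 236) + 4130) = √(-570 + 4130) = √3560 = 2*√890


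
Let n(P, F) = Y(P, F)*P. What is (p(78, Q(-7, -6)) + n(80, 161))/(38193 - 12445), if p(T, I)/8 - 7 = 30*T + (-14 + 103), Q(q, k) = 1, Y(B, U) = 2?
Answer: 4912/6437 ≈ 0.76309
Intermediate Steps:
n(P, F) = 2*P
p(T, I) = 768 + 240*T (p(T, I) = 56 + 8*(30*T + (-14 + 103)) = 56 + 8*(30*T + 89) = 56 + 8*(89 + 30*T) = 56 + (712 + 240*T) = 768 + 240*T)
(p(78, Q(-7, -6)) + n(80, 161))/(38193 - 12445) = ((768 + 240*78) + 2*80)/(38193 - 12445) = ((768 + 18720) + 160)/25748 = (19488 + 160)*(1/25748) = 19648*(1/25748) = 4912/6437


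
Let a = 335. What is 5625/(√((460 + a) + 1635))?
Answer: 125*√30/6 ≈ 114.11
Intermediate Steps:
5625/(√((460 + a) + 1635)) = 5625/(√((460 + 335) + 1635)) = 5625/(√(795 + 1635)) = 5625/(√2430) = 5625/((9*√30)) = 5625*(√30/270) = 125*√30/6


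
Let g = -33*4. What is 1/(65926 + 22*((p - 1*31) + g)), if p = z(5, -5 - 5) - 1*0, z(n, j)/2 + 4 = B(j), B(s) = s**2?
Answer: 1/66564 ≈ 1.5023e-5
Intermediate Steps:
z(n, j) = -8 + 2*j**2
p = 192 (p = (-8 + 2*(-5 - 5)**2) - 1*0 = (-8 + 2*(-10)**2) + 0 = (-8 + 2*100) + 0 = (-8 + 200) + 0 = 192 + 0 = 192)
g = -132
1/(65926 + 22*((p - 1*31) + g)) = 1/(65926 + 22*((192 - 1*31) - 132)) = 1/(65926 + 22*((192 - 31) - 132)) = 1/(65926 + 22*(161 - 132)) = 1/(65926 + 22*29) = 1/(65926 + 638) = 1/66564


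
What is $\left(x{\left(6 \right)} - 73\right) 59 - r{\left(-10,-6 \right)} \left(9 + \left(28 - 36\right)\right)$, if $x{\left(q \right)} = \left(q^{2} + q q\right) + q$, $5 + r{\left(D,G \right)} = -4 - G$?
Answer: $298$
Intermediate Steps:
$r{\left(D,G \right)} = -9 - G$ ($r{\left(D,G \right)} = -5 - \left(4 + G\right) = -9 - G$)
$x{\left(q \right)} = q + 2 q^{2}$ ($x{\left(q \right)} = \left(q^{2} + q^{2}\right) + q = 2 q^{2} + q = q + 2 q^{2}$)
$\left(x{\left(6 \right)} - 73\right) 59 - r{\left(-10,-6 \right)} \left(9 + \left(28 - 36\right)\right) = \left(6 \left(1 + 2 \cdot 6\right) - 73\right) 59 - \left(-9 - -6\right) \left(9 + \left(28 - 36\right)\right) = \left(6 \left(1 + 12\right) - 73\right) 59 - \left(-9 + 6\right) \left(9 - 8\right) = \left(6 \cdot 13 - 73\right) 59 - \left(-3\right) 1 = \left(78 - 73\right) 59 - -3 = 5 \cdot 59 + 3 = 295 + 3 = 298$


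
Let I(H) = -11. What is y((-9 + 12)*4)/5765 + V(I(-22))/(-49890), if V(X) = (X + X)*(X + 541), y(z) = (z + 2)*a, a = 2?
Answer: 6861682/28761585 ≈ 0.23857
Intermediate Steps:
y(z) = 4 + 2*z (y(z) = (z + 2)*2 = (2 + z)*2 = 4 + 2*z)
V(X) = 2*X*(541 + X) (V(X) = (2*X)*(541 + X) = 2*X*(541 + X))
y((-9 + 12)*4)/5765 + V(I(-22))/(-49890) = (4 + 2*((-9 + 12)*4))/5765 + (2*(-11)*(541 - 11))/(-49890) = (4 + 2*(3*4))*(1/5765) + (2*(-11)*530)*(-1/49890) = (4 + 2*12)*(1/5765) - 11660*(-1/49890) = (4 + 24)*(1/5765) + 1166/4989 = 28*(1/5765) + 1166/4989 = 28/5765 + 1166/4989 = 6861682/28761585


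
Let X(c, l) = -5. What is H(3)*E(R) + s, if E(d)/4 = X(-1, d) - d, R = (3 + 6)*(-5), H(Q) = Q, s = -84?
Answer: 396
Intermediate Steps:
R = -45 (R = 9*(-5) = -45)
E(d) = -20 - 4*d (E(d) = 4*(-5 - d) = -20 - 4*d)
H(3)*E(R) + s = 3*(-20 - 4*(-45)) - 84 = 3*(-20 + 180) - 84 = 3*160 - 84 = 480 - 84 = 396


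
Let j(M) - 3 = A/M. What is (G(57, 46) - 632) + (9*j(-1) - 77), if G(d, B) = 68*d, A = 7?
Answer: 3131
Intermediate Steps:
j(M) = 3 + 7/M
(G(57, 46) - 632) + (9*j(-1) - 77) = (68*57 - 632) + (9*(3 + 7/(-1)) - 77) = (3876 - 632) + (9*(3 + 7*(-1)) - 77) = 3244 + (9*(3 - 7) - 77) = 3244 + (9*(-4) - 77) = 3244 + (-36 - 77) = 3244 - 113 = 3131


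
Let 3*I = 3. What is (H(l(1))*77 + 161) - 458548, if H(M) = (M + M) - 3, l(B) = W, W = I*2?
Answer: -458310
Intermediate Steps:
I = 1 (I = (1/3)*3 = 1)
W = 2 (W = 1*2 = 2)
l(B) = 2
H(M) = -3 + 2*M (H(M) = 2*M - 3 = -3 + 2*M)
(H(l(1))*77 + 161) - 458548 = ((-3 + 2*2)*77 + 161) - 458548 = ((-3 + 4)*77 + 161) - 458548 = (1*77 + 161) - 458548 = (77 + 161) - 458548 = 238 - 458548 = -458310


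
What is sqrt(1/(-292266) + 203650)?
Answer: sqrt(1932851534974126)/97422 ≈ 451.28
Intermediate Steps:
sqrt(1/(-292266) + 203650) = sqrt(-1/292266 + 203650) = sqrt(59519970899/292266) = sqrt(1932851534974126)/97422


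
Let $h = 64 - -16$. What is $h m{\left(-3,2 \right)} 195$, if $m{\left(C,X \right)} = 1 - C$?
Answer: $62400$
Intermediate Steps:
$h = 80$ ($h = 64 + 16 = 80$)
$h m{\left(-3,2 \right)} 195 = 80 \left(1 - -3\right) 195 = 80 \left(1 + 3\right) 195 = 80 \cdot 4 \cdot 195 = 320 \cdot 195 = 62400$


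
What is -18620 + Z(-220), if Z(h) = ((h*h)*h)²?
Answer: 113379903981380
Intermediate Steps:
Z(h) = h⁶ (Z(h) = (h²*h)² = (h³)² = h⁶)
-18620 + Z(-220) = -18620 + (-220)⁶ = -18620 + 113379904000000 = 113379903981380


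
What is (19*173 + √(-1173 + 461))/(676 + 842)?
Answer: 3287/1518 + I*√178/759 ≈ 2.1653 + 0.017578*I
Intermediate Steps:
(19*173 + √(-1173 + 461))/(676 + 842) = (3287 + √(-712))/1518 = (3287 + 2*I*√178)*(1/1518) = 3287/1518 + I*√178/759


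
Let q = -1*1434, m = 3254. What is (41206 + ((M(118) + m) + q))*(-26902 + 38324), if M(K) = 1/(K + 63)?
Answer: 88951189354/181 ≈ 4.9144e+8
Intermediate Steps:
M(K) = 1/(63 + K)
q = -1434
(41206 + ((M(118) + m) + q))*(-26902 + 38324) = (41206 + ((1/(63 + 118) + 3254) - 1434))*(-26902 + 38324) = (41206 + ((1/181 + 3254) - 1434))*11422 = (41206 + (588975/181 - 1434))*11422 = (41206 + 329421/181)*11422 = (7787707/181)*11422 = 88951189354/181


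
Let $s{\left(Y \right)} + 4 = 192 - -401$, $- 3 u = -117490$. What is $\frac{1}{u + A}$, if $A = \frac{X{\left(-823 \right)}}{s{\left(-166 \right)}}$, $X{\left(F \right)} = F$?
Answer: $\frac{1767}{69199141} \approx 2.5535 \cdot 10^{-5}$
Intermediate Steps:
$u = \frac{117490}{3}$ ($u = \left(- \frac{1}{3}\right) \left(-117490\right) = \frac{117490}{3} \approx 39163.0$)
$s{\left(Y \right)} = 589$ ($s{\left(Y \right)} = -4 + \left(192 - -401\right) = -4 + \left(192 + 401\right) = -4 + 593 = 589$)
$A = - \frac{823}{589} \approx -1.3973$
$\frac{1}{u + A} = \frac{1}{\frac{117490}{3} - \frac{823}{589}} = \frac{1}{\frac{69199141}{1767}} = \frac{1767}{69199141}$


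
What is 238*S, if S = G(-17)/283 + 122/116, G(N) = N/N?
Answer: 2061199/8207 ≈ 251.15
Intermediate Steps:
G(N) = 1
S = 17321/16414 (S = 1/283 + 122/116 = 1*(1/283) + 122*(1/116) = 1/283 + 61/58 = 17321/16414 ≈ 1.0553)
238*S = 238*(17321/16414) = 2061199/8207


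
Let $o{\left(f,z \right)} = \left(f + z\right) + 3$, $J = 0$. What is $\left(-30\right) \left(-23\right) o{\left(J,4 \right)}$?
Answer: $4830$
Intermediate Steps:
$o{\left(f,z \right)} = 3 + f + z$
$\left(-30\right) \left(-23\right) o{\left(J,4 \right)} = \left(-30\right) \left(-23\right) \left(3 + 0 + 4\right) = 690 \cdot 7 = 4830$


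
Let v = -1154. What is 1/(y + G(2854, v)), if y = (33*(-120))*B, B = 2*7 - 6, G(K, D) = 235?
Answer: -1/31445 ≈ -3.1802e-5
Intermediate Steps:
B = 8 (B = 14 - 6 = 8)
y = -31680 (y = (33*(-120))*8 = -3960*8 = -31680)
1/(y + G(2854, v)) = 1/(-31680 + 235) = 1/(-31445) = -1/31445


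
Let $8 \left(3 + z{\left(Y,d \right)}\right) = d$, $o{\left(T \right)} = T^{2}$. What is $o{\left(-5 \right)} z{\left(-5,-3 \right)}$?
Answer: $- \frac{675}{8} \approx -84.375$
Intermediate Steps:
$z{\left(Y,d \right)} = -3 + \frac{d}{8}$
$o{\left(-5 \right)} z{\left(-5,-3 \right)} = \left(-5\right)^{2} \left(-3 + \frac{1}{8} \left(-3\right)\right) = 25 \left(-3 - \frac{3}{8}\right) = 25 \left(- \frac{27}{8}\right) = - \frac{675}{8}$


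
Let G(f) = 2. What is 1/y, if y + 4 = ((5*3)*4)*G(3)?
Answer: 1/116 ≈ 0.0086207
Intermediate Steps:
y = 116 (y = -4 + ((5*3)*4)*2 = -4 + (15*4)*2 = -4 + 60*2 = -4 + 120 = 116)
1/y = 1/116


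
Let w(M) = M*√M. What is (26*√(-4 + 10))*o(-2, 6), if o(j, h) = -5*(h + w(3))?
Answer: 390*√6*(-2 - √3) ≈ -3565.2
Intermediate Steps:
w(M) = M^(3/2)
o(j, h) = -15*√3 - 5*h (o(j, h) = -5*(h + 3^(3/2)) = -5*(h + 3*√3) = -15*√3 - 5*h)
(26*√(-4 + 10))*o(-2, 6) = (26*√(-4 + 10))*(-15*√3 - 5*6) = (26*√6)*(-15*√3 - 30) = (26*√6)*(-30 - 15*√3) = 26*√6*(-30 - 15*√3)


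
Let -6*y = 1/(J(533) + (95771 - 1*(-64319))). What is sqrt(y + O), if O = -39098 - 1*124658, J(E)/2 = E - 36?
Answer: 5*I*sqrt(1529693893359786)/483252 ≈ 404.67*I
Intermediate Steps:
J(E) = -72 + 2*E (J(E) = 2*(E - 36) = 2*(-36 + E) = -72 + 2*E)
O = -163756 (O = -39098 - 124658 = -163756)
y = -1/966504 (y = -1/(6*((-72 + 2*533) + (95771 - 1*(-64319)))) = -1/(6*((-72 + 1066) + (95771 + 64319))) = -1/(6*(994 + 160090)) = -1/6/161084 = -1/6*1/161084 = -1/966504 ≈ -1.0347e-6)
sqrt(y + O) = sqrt(-1/966504 - 163756) = sqrt(-158270829025/966504) = 5*I*sqrt(1529693893359786)/483252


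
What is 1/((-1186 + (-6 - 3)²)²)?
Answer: 1/1221025 ≈ 8.1898e-7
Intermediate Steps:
1/((-1186 + (-6 - 3)²)²) = 1/((-1186 + (-9)²)²) = 1/((-1186 + 81)²) = 1/((-1105)²) = 1/1221025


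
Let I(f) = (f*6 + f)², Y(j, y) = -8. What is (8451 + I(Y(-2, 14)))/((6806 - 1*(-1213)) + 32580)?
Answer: 11587/40599 ≈ 0.28540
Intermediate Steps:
I(f) = 49*f² (I(f) = (6*f + f)² = (7*f)² = 49*f²)
(8451 + I(Y(-2, 14)))/((6806 - 1*(-1213)) + 32580) = (8451 + 49*(-8)²)/((6806 - 1*(-1213)) + 32580) = (8451 + 49*64)/((6806 + 1213) + 32580) = (8451 + 3136)/(8019 + 32580) = 11587/40599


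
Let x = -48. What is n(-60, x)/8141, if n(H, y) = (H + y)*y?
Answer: 5184/8141 ≈ 0.63678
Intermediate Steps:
n(H, y) = y*(H + y)
n(-60, x)/8141 = -48*(-60 - 48)/8141 = -48*(-108)*(1/8141) = 5184*(1/8141) = 5184/8141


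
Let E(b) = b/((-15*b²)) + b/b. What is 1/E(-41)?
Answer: 615/616 ≈ 0.99838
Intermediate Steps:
E(b) = 1 - 1/(15*b) (E(b) = b*(-1/(15*b²)) + 1 = -1/(15*b) + 1 = 1 - 1/(15*b))
1/E(-41) = 1/((-1/15 - 41)/(-41)) = 1/(-1/41*(-616/15)) = 1/(616/615) = 615/616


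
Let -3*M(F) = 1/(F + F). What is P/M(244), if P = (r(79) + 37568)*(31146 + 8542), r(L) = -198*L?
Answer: -1273971464832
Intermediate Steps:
M(F) = -1/(6*F) (M(F) = -1/(3*(F + F)) = -1/(2*F)/3 = -1/(6*F))
P = 870199088 (P = (-198*79 + 37568)*(31146 + 8542) = (-15642 + 37568)*39688 = 21926*39688 = 870199088)
P/M(244) = 870199088/((-1/6/244)) = 870199088/((-1/6*1/244)) = 870199088/(-1/1464) = 870199088*(-1464) = -1273971464832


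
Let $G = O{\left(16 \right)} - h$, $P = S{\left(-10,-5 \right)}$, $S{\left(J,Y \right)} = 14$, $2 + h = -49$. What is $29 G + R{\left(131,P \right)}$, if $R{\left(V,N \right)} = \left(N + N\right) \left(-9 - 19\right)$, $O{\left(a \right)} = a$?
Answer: $1159$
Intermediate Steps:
$h = -51$ ($h = -2 - 49 = -51$)
$P = 14$
$G = 67$ ($G = 16 - -51 = 16 + 51 = 67$)
$R{\left(V,N \right)} = - 56 N$ ($R{\left(V,N \right)} = 2 N \left(-9 + \left(-50 + 31\right)\right) = 2 N \left(-9 - 19\right) = 2 N \left(-28\right) = - 56 N$)
$29 G + R{\left(131,P \right)} = 29 \cdot 67 - 784 = 1943 - 784 = 1159$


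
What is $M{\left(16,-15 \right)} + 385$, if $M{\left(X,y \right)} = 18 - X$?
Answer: $387$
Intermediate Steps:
$M{\left(16,-15 \right)} + 385 = \left(18 - 16\right) + 385 = 2 + 385 = 387$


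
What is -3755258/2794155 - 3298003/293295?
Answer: -10581056377/840524811 ≈ -12.589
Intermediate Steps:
-3755258/2794155 - 3298003/293295 = -3755258*1/2794155 - 3298003*1/293295 = -288866/214935 - 3298003/293295 = -10581056377/840524811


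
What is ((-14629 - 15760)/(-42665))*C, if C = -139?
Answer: -4224071/42665 ≈ -99.005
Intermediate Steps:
((-14629 - 15760)/(-42665))*C = ((-14629 - 15760)/(-42665))*(-139) = -30389*(-1/42665)*(-139) = (30389/42665)*(-139) = -4224071/42665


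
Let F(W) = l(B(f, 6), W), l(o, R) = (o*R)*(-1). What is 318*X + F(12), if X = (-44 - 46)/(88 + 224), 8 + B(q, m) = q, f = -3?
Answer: 1047/26 ≈ 40.269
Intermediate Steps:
B(q, m) = -8 + q
l(o, R) = -R*o (l(o, R) = (R*o)*(-1) = -R*o)
F(W) = 11*W (F(W) = -W*(-8 - 3) = -1*W*(-11) = 11*W)
X = -15/52 (X = -90/312 = -90*1/312 = -15/52 ≈ -0.28846)
318*X + F(12) = 318*(-15/52) + 11*12 = -2385/26 + 132 = 1047/26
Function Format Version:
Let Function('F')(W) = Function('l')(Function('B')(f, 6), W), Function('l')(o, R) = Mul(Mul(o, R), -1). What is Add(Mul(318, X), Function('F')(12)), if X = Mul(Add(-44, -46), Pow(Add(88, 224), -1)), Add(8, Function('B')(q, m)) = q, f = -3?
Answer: Rational(1047, 26) ≈ 40.269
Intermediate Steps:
Function('B')(q, m) = Add(-8, q)
Function('l')(o, R) = Mul(-1, R, o) (Function('l')(o, R) = Mul(Mul(R, o), -1) = Mul(-1, R, o))
Function('F')(W) = Mul(11, W) (Function('F')(W) = Mul(-1, W, Add(-8, -3)) = Mul(-1, W, -11) = Mul(11, W))
X = Rational(-15, 52) (X = Mul(-90, Pow(312, -1)) = Mul(-90, Rational(1, 312)) = Rational(-15, 52) ≈ -0.28846)
Add(Mul(318, X), Function('F')(12)) = Add(Mul(318, Rational(-15, 52)), Mul(11, 12)) = Add(Rational(-2385, 26), 132) = Rational(1047, 26)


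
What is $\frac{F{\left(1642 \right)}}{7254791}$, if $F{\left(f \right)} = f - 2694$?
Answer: $- \frac{1052}{7254791} \approx -0.00014501$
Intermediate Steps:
$F{\left(f \right)} = -2694 + f$
$\frac{F{\left(1642 \right)}}{7254791} = \frac{-2694 + 1642}{7254791} = \left(-1052\right) \frac{1}{7254791} = - \frac{1052}{7254791}$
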